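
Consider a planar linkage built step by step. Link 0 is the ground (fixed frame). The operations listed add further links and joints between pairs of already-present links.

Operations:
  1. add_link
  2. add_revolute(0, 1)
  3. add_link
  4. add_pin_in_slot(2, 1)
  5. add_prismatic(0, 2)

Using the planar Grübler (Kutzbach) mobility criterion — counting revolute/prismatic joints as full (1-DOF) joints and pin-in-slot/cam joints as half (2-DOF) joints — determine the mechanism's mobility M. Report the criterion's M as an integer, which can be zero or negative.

M = 1

link 0 = ground. State L|J1|J2 = 1|0|0
+link1  2|0|0
R(0,1) f=1→J1  2|1|0
+link2  3|1|0
PS(2,1) f=2→J2  3|1|1
P(0,2) f=1→J1  3|2|1
M = 3(3−1)−2·2−1 = 6−4−1 = 1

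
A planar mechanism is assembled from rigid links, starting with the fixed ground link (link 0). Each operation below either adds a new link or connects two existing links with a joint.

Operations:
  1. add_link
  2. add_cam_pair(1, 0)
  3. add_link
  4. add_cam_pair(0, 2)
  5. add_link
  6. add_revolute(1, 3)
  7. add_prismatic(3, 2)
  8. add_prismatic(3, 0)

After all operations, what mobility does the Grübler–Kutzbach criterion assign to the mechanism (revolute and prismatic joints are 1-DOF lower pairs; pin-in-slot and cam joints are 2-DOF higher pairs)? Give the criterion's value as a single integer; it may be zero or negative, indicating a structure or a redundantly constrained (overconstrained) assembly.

ground; <1,0,0>
#1 <2,0,0>
C:1↔0 J2 <2,0,1>
#2 <3,0,1>
C:0↔2 J2 <3,0,2>
#3 <4,0,2>
R:1↔3 J1 <4,1,2>
P:3↔2 J1 <4,2,2>
P:3↔0 J1 <4,3,2>
3×3 − 2×3 − 1×2 = 1

M = 1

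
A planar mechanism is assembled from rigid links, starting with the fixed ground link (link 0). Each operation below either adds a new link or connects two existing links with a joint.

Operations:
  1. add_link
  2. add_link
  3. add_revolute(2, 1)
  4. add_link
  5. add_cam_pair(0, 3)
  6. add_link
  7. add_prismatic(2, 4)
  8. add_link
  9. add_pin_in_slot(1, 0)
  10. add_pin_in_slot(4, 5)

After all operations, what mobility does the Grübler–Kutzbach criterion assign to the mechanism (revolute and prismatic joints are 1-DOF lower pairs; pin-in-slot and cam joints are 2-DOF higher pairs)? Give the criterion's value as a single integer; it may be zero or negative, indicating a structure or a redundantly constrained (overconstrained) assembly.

(L,J1,J2)=(1,0,0); link0 fixed
link1: (2,0,0)
link2: (3,0,0)
R 2-1 [J1]: (3,1,0)
link3: (4,1,0)
C 0-3 [J2]: (4,1,1)
link4: (5,1,1)
P 2-4 [J1]: (5,2,1)
link5: (6,2,1)
PS 1-0 [J2]: (6,2,2)
PS 4-5 [J2]: (6,2,3)
Grübler: 3·5 − 2·2 − 3 = 8

M = 8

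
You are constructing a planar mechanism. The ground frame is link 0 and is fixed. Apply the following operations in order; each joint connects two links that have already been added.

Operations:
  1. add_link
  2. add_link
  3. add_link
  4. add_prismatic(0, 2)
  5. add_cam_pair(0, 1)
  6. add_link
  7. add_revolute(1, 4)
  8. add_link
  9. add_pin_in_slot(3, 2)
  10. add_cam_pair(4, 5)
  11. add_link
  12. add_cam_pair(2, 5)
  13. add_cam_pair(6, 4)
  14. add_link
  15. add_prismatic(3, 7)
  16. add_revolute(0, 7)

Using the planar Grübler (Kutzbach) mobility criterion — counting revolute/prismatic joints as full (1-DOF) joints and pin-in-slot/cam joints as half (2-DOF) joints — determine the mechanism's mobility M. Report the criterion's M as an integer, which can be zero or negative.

[1;0;0] (link 0 is ground)
L+ [2;0;0]
L+ [3;0;0]
L+ [4;0;0]
P(0,2)∈J1 [4;1;0]
C(0,1)∈J2 [4;1;1]
L+ [5;1;1]
R(1,4)∈J1 [5;2;1]
L+ [6;2;1]
PS(3,2)∈J2 [6;2;2]
C(4,5)∈J2 [6;2;3]
L+ [7;2;3]
C(2,5)∈J2 [7;2;4]
C(6,4)∈J2 [7;2;5]
L+ [8;2;5]
P(3,7)∈J1 [8;3;5]
R(0,7)∈J1 [8;4;5]
mobility = 21 − 8 − 5 = 8

M = 8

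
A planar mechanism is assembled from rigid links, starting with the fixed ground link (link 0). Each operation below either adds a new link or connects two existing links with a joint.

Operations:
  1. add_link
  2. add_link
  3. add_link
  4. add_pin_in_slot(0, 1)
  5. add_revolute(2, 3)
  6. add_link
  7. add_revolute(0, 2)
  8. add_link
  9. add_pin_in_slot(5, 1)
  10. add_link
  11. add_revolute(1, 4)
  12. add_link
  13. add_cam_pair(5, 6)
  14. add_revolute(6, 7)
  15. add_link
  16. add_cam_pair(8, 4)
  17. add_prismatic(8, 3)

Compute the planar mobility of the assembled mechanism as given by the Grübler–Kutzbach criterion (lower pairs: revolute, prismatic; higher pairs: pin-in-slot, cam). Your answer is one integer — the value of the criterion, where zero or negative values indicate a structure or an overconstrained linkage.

M = 10

ground; <1,0,0>
#1 <2,0,0>
#2 <3,0,0>
#3 <4,0,0>
PS:0↔1 J2 <4,0,1>
R:2↔3 J1 <4,1,1>
#4 <5,1,1>
R:0↔2 J1 <5,2,1>
#5 <6,2,1>
PS:5↔1 J2 <6,2,2>
#6 <7,2,2>
R:1↔4 J1 <7,3,2>
#7 <8,3,2>
C:5↔6 J2 <8,3,3>
R:6↔7 J1 <8,4,3>
#8 <9,4,3>
C:8↔4 J2 <9,4,4>
P:8↔3 J1 <9,5,4>
3×8 − 2×5 − 1×4 = 10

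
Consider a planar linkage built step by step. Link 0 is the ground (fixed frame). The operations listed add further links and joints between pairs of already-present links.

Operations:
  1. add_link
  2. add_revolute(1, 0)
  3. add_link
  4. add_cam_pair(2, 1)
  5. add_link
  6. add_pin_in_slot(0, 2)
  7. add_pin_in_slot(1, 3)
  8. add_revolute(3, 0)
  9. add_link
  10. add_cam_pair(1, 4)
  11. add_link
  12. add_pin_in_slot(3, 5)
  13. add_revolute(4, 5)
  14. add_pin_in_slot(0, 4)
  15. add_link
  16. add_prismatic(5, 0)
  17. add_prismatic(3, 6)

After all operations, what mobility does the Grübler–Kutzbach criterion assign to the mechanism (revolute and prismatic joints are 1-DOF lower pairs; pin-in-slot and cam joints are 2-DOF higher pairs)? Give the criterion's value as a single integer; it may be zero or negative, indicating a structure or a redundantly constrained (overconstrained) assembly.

(L,J1,J2)=(1,0,0); link0 fixed
link1: (2,0,0)
R 1-0 [J1]: (2,1,0)
link2: (3,1,0)
C 2-1 [J2]: (3,1,1)
link3: (4,1,1)
PS 0-2 [J2]: (4,1,2)
PS 1-3 [J2]: (4,1,3)
R 3-0 [J1]: (4,2,3)
link4: (5,2,3)
C 1-4 [J2]: (5,2,4)
link5: (6,2,4)
PS 3-5 [J2]: (6,2,5)
R 4-5 [J1]: (6,3,5)
PS 0-4 [J2]: (6,3,6)
link6: (7,3,6)
P 5-0 [J1]: (7,4,6)
P 3-6 [J1]: (7,5,6)
Grübler: 3·6 − 2·5 − 6 = 2

M = 2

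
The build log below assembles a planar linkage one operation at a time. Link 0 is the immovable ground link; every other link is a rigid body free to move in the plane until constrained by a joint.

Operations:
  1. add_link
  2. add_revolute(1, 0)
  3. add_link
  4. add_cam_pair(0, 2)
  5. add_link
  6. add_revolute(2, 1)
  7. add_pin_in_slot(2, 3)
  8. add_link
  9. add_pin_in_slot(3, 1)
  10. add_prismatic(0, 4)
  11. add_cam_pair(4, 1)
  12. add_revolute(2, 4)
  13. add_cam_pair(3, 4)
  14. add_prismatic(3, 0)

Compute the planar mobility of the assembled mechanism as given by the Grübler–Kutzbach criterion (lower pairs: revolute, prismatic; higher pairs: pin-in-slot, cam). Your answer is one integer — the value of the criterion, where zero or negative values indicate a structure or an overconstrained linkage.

(L,J1,J2)=(1,0,0); link0 fixed
link1: (2,0,0)
R 1-0 [J1]: (2,1,0)
link2: (3,1,0)
C 0-2 [J2]: (3,1,1)
link3: (4,1,1)
R 2-1 [J1]: (4,2,1)
PS 2-3 [J2]: (4,2,2)
link4: (5,2,2)
PS 3-1 [J2]: (5,2,3)
P 0-4 [J1]: (5,3,3)
C 4-1 [J2]: (5,3,4)
R 2-4 [J1]: (5,4,4)
C 3-4 [J2]: (5,4,5)
P 3-0 [J1]: (5,5,5)
Grübler: 3·4 − 2·5 − 5 = -3

M = -3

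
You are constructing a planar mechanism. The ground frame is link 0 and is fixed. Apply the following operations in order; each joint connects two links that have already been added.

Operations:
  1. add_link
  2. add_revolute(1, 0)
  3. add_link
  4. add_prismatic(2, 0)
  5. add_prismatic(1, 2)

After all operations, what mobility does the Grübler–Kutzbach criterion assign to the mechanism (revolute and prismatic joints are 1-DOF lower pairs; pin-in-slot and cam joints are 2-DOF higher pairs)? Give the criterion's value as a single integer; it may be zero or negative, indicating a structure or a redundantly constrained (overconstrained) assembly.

M = 0

link 0 = ground. State L|J1|J2 = 1|0|0
+link1  2|0|0
R(1,0) f=1→J1  2|1|0
+link2  3|1|0
P(2,0) f=1→J1  3|2|0
P(1,2) f=1→J1  3|3|0
M = 3(3−1)−2·3−0 = 6−6−0 = 0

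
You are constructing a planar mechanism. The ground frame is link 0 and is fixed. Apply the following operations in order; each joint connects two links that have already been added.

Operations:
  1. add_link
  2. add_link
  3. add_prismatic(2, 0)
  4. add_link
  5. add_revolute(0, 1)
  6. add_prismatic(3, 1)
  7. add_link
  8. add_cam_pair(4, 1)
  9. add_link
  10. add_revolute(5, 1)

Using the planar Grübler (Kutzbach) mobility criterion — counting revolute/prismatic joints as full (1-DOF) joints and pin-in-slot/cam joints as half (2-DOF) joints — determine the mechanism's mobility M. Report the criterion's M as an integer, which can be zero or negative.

M = 6

(L,J1,J2)=(1,0,0); link0 fixed
link1: (2,0,0)
link2: (3,0,0)
P 2-0 [J1]: (3,1,0)
link3: (4,1,0)
R 0-1 [J1]: (4,2,0)
P 3-1 [J1]: (4,3,0)
link4: (5,3,0)
C 4-1 [J2]: (5,3,1)
link5: (6,3,1)
R 5-1 [J1]: (6,4,1)
Grübler: 3·5 − 2·4 − 1 = 6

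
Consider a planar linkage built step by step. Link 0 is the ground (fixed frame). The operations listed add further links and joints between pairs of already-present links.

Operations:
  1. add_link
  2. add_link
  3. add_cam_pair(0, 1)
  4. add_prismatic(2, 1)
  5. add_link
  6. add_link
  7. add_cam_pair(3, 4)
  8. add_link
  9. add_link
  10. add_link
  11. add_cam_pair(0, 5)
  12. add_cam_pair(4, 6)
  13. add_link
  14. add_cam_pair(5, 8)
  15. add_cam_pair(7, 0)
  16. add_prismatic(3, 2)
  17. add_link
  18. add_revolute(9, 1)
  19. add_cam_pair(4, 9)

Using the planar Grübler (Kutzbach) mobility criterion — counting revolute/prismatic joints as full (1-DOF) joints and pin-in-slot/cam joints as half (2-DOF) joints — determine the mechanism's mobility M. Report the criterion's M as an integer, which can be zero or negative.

(L,J1,J2)=(1,0,0); link0 fixed
link1: (2,0,0)
link2: (3,0,0)
C 0-1 [J2]: (3,0,1)
P 2-1 [J1]: (3,1,1)
link3: (4,1,1)
link4: (5,1,1)
C 3-4 [J2]: (5,1,2)
link5: (6,1,2)
link6: (7,1,2)
link7: (8,1,2)
C 0-5 [J2]: (8,1,3)
C 4-6 [J2]: (8,1,4)
link8: (9,1,4)
C 5-8 [J2]: (9,1,5)
C 7-0 [J2]: (9,1,6)
P 3-2 [J1]: (9,2,6)
link9: (10,2,6)
R 9-1 [J1]: (10,3,6)
C 4-9 [J2]: (10,3,7)
Grübler: 3·9 − 2·3 − 7 = 14

M = 14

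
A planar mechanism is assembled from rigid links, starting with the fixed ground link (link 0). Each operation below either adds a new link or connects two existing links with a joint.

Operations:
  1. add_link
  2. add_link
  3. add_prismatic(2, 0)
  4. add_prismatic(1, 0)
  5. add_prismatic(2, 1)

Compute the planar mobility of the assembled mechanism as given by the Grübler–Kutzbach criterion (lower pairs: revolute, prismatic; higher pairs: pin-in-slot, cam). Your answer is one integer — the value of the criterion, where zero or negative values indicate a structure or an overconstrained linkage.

M = 0

(L,J1,J2)=(1,0,0); link0 fixed
link1: (2,0,0)
link2: (3,0,0)
P 2-0 [J1]: (3,1,0)
P 1-0 [J1]: (3,2,0)
P 2-1 [J1]: (3,3,0)
Grübler: 3·2 − 2·3 − 0 = 0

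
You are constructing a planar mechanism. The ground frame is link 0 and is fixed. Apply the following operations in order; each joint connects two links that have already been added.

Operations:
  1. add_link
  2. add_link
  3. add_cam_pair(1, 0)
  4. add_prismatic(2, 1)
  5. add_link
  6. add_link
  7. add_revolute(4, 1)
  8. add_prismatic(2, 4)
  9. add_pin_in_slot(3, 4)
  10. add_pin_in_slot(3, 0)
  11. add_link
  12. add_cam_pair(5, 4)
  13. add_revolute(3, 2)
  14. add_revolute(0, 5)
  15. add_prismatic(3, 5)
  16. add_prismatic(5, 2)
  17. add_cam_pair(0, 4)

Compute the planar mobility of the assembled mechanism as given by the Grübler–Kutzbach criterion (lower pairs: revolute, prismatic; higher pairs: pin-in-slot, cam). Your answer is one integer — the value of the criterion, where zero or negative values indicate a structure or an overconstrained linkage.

[1;0;0] (link 0 is ground)
L+ [2;0;0]
L+ [3;0;0]
C(1,0)∈J2 [3;0;1]
P(2,1)∈J1 [3;1;1]
L+ [4;1;1]
L+ [5;1;1]
R(4,1)∈J1 [5;2;1]
P(2,4)∈J1 [5;3;1]
PS(3,4)∈J2 [5;3;2]
PS(3,0)∈J2 [5;3;3]
L+ [6;3;3]
C(5,4)∈J2 [6;3;4]
R(3,2)∈J1 [6;4;4]
R(0,5)∈J1 [6;5;4]
P(3,5)∈J1 [6;6;4]
P(5,2)∈J1 [6;7;4]
C(0,4)∈J2 [6;7;5]
mobility = 15 − 14 − 5 = -4

M = -4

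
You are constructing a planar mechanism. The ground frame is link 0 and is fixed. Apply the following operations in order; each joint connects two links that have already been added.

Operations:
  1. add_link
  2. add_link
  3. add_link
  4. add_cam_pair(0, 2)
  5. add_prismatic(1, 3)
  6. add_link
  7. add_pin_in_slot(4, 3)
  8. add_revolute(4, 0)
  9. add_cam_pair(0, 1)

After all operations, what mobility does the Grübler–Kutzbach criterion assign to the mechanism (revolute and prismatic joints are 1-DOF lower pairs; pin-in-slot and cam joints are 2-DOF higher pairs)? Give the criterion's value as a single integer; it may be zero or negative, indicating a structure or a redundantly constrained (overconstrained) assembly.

L=1 J1=0 J2=0
add link → L=2 J1=0 J2=0
add link → L=3 J1=0 J2=0
add link → L=4 J1=0 J2=0
C@0,2 dof=2 J2 → L=4 J1=0 J2=1
P@1,3 dof=1 J1 → L=4 J1=1 J2=1
add link → L=5 J1=1 J2=1
PS@4,3 dof=2 J2 → L=5 J1=1 J2=2
R@4,0 dof=1 J1 → L=5 J1=2 J2=2
C@0,1 dof=2 J2 → L=5 J1=2 J2=3
M=3(L−1)−2J1−J2=3·4−2·2−3=5

M = 5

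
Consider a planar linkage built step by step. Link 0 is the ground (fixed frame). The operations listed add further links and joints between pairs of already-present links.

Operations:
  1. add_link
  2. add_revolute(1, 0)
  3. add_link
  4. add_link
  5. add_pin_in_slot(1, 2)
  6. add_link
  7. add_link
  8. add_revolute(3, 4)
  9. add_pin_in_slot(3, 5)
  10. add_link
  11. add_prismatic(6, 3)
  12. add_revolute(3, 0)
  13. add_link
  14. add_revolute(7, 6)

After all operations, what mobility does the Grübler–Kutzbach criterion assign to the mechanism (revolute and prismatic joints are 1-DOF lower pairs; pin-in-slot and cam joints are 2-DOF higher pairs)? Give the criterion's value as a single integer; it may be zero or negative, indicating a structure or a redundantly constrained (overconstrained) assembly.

M = 9

L=1 J1=0 J2=0
add link → L=2 J1=0 J2=0
R@1,0 dof=1 J1 → L=2 J1=1 J2=0
add link → L=3 J1=1 J2=0
add link → L=4 J1=1 J2=0
PS@1,2 dof=2 J2 → L=4 J1=1 J2=1
add link → L=5 J1=1 J2=1
add link → L=6 J1=1 J2=1
R@3,4 dof=1 J1 → L=6 J1=2 J2=1
PS@3,5 dof=2 J2 → L=6 J1=2 J2=2
add link → L=7 J1=2 J2=2
P@6,3 dof=1 J1 → L=7 J1=3 J2=2
R@3,0 dof=1 J1 → L=7 J1=4 J2=2
add link → L=8 J1=4 J2=2
R@7,6 dof=1 J1 → L=8 J1=5 J2=2
M=3(L−1)−2J1−J2=3·7−2·5−2=9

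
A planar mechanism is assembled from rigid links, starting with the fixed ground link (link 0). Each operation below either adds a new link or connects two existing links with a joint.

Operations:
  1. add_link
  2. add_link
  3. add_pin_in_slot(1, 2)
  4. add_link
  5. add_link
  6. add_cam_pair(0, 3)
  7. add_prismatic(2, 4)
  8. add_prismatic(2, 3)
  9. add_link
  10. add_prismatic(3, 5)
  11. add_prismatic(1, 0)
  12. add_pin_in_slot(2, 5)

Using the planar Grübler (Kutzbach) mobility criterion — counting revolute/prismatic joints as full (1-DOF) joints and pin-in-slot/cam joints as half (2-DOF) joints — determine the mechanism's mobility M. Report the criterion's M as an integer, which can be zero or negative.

M = 4

(L,J1,J2)=(1,0,0); link0 fixed
link1: (2,0,0)
link2: (3,0,0)
PS 1-2 [J2]: (3,0,1)
link3: (4,0,1)
link4: (5,0,1)
C 0-3 [J2]: (5,0,2)
P 2-4 [J1]: (5,1,2)
P 2-3 [J1]: (5,2,2)
link5: (6,2,2)
P 3-5 [J1]: (6,3,2)
P 1-0 [J1]: (6,4,2)
PS 2-5 [J2]: (6,4,3)
Grübler: 3·5 − 2·4 − 3 = 4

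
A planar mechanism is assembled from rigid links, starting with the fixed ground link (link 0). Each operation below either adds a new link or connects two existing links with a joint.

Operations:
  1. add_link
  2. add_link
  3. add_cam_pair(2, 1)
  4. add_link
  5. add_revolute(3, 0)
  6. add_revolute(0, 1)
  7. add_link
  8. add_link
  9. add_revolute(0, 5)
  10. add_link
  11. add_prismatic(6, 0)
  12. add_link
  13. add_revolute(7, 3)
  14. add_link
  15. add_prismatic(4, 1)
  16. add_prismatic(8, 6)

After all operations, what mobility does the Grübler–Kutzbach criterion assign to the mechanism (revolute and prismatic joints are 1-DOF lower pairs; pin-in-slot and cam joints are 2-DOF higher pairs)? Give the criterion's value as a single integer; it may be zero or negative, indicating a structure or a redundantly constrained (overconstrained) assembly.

(L,J1,J2)=(1,0,0); link0 fixed
link1: (2,0,0)
link2: (3,0,0)
C 2-1 [J2]: (3,0,1)
link3: (4,0,1)
R 3-0 [J1]: (4,1,1)
R 0-1 [J1]: (4,2,1)
link4: (5,2,1)
link5: (6,2,1)
R 0-5 [J1]: (6,3,1)
link6: (7,3,1)
P 6-0 [J1]: (7,4,1)
link7: (8,4,1)
R 7-3 [J1]: (8,5,1)
link8: (9,5,1)
P 4-1 [J1]: (9,6,1)
P 8-6 [J1]: (9,7,1)
Grübler: 3·8 − 2·7 − 1 = 9

M = 9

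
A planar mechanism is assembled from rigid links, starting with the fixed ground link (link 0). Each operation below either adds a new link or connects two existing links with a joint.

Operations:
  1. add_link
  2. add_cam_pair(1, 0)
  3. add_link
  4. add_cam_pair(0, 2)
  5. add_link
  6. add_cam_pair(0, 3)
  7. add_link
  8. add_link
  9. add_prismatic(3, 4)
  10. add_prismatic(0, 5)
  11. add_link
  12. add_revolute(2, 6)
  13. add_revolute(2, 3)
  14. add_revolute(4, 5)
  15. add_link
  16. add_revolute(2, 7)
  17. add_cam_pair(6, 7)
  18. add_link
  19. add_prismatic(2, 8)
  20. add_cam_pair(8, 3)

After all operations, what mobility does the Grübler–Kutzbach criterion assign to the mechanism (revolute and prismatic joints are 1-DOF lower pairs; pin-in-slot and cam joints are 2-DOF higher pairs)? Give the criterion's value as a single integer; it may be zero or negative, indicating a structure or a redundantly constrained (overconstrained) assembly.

[1;0;0] (link 0 is ground)
L+ [2;0;0]
C(1,0)∈J2 [2;0;1]
L+ [3;0;1]
C(0,2)∈J2 [3;0;2]
L+ [4;0;2]
C(0,3)∈J2 [4;0;3]
L+ [5;0;3]
L+ [6;0;3]
P(3,4)∈J1 [6;1;3]
P(0,5)∈J1 [6;2;3]
L+ [7;2;3]
R(2,6)∈J1 [7;3;3]
R(2,3)∈J1 [7;4;3]
R(4,5)∈J1 [7;5;3]
L+ [8;5;3]
R(2,7)∈J1 [8;6;3]
C(6,7)∈J2 [8;6;4]
L+ [9;6;4]
P(2,8)∈J1 [9;7;4]
C(8,3)∈J2 [9;7;5]
mobility = 24 − 14 − 5 = 5

M = 5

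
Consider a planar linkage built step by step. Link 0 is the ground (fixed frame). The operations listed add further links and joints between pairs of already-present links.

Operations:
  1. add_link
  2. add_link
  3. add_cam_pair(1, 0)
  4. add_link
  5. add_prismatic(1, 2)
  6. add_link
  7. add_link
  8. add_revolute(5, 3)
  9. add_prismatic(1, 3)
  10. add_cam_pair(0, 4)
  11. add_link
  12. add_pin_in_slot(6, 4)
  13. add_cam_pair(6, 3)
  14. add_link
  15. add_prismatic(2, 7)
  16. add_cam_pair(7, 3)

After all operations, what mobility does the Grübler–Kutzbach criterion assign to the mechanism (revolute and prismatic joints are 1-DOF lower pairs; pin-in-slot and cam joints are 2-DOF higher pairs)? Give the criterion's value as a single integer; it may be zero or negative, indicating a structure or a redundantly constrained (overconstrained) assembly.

M = 8

link 0 = ground. State L|J1|J2 = 1|0|0
+link1  2|0|0
+link2  3|0|0
C(1,0) f=2→J2  3|0|1
+link3  4|0|1
P(1,2) f=1→J1  4|1|1
+link4  5|1|1
+link5  6|1|1
R(5,3) f=1→J1  6|2|1
P(1,3) f=1→J1  6|3|1
C(0,4) f=2→J2  6|3|2
+link6  7|3|2
PS(6,4) f=2→J2  7|3|3
C(6,3) f=2→J2  7|3|4
+link7  8|3|4
P(2,7) f=1→J1  8|4|4
C(7,3) f=2→J2  8|4|5
M = 3(8−1)−2·4−5 = 21−8−5 = 8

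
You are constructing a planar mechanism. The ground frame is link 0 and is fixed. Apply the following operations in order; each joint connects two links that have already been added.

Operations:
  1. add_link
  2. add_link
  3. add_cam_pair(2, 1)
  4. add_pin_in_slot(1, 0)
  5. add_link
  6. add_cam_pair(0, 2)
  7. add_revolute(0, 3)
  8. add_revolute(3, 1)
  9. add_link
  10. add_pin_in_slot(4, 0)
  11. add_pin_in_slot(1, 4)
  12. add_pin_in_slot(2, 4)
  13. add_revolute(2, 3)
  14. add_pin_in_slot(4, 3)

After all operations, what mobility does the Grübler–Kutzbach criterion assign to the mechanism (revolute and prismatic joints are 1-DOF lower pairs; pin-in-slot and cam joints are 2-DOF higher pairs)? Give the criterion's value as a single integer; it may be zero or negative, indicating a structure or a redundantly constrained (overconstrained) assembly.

ground; <1,0,0>
#1 <2,0,0>
#2 <3,0,0>
C:2↔1 J2 <3,0,1>
PS:1↔0 J2 <3,0,2>
#3 <4,0,2>
C:0↔2 J2 <4,0,3>
R:0↔3 J1 <4,1,3>
R:3↔1 J1 <4,2,3>
#4 <5,2,3>
PS:4↔0 J2 <5,2,4>
PS:1↔4 J2 <5,2,5>
PS:2↔4 J2 <5,2,6>
R:2↔3 J1 <5,3,6>
PS:4↔3 J2 <5,3,7>
3×4 − 2×3 − 1×7 = -1

M = -1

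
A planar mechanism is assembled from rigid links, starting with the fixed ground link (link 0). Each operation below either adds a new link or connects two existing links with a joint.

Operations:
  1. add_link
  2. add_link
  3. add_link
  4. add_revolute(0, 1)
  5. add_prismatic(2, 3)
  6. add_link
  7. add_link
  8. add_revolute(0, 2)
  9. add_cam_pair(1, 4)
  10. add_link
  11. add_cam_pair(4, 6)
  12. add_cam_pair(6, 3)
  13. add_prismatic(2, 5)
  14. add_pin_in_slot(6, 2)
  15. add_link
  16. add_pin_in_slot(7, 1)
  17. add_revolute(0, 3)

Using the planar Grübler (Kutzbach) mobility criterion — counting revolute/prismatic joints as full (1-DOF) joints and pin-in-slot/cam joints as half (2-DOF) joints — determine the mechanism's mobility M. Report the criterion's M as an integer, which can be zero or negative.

M = 6

[1;0;0] (link 0 is ground)
L+ [2;0;0]
L+ [3;0;0]
L+ [4;0;0]
R(0,1)∈J1 [4;1;0]
P(2,3)∈J1 [4;2;0]
L+ [5;2;0]
L+ [6;2;0]
R(0,2)∈J1 [6;3;0]
C(1,4)∈J2 [6;3;1]
L+ [7;3;1]
C(4,6)∈J2 [7;3;2]
C(6,3)∈J2 [7;3;3]
P(2,5)∈J1 [7;4;3]
PS(6,2)∈J2 [7;4;4]
L+ [8;4;4]
PS(7,1)∈J2 [8;4;5]
R(0,3)∈J1 [8;5;5]
mobility = 21 − 10 − 5 = 6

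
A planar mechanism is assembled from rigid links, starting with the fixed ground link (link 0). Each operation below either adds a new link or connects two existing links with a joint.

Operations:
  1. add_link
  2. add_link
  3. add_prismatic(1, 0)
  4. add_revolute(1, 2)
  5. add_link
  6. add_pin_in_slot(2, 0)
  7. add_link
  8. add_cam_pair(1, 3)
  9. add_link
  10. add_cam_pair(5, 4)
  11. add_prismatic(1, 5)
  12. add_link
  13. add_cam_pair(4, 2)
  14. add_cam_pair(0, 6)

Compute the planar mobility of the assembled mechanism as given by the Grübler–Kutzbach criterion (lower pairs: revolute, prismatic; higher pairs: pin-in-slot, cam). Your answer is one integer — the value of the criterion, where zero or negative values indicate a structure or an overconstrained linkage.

L=1 J1=0 J2=0
add link → L=2 J1=0 J2=0
add link → L=3 J1=0 J2=0
P@1,0 dof=1 J1 → L=3 J1=1 J2=0
R@1,2 dof=1 J1 → L=3 J1=2 J2=0
add link → L=4 J1=2 J2=0
PS@2,0 dof=2 J2 → L=4 J1=2 J2=1
add link → L=5 J1=2 J2=1
C@1,3 dof=2 J2 → L=5 J1=2 J2=2
add link → L=6 J1=2 J2=2
C@5,4 dof=2 J2 → L=6 J1=2 J2=3
P@1,5 dof=1 J1 → L=6 J1=3 J2=3
add link → L=7 J1=3 J2=3
C@4,2 dof=2 J2 → L=7 J1=3 J2=4
C@0,6 dof=2 J2 → L=7 J1=3 J2=5
M=3(L−1)−2J1−J2=3·6−2·3−5=7

M = 7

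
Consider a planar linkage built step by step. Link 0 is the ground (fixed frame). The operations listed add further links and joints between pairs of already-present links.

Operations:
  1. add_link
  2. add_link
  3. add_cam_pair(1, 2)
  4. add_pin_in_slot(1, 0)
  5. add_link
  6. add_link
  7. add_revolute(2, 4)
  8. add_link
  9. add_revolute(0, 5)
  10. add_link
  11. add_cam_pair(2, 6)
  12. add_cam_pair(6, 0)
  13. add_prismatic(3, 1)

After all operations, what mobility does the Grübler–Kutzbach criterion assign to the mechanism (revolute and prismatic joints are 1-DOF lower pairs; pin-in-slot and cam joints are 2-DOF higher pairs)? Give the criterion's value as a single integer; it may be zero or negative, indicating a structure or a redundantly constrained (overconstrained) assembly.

M = 8

link 0 = ground. State L|J1|J2 = 1|0|0
+link1  2|0|0
+link2  3|0|0
C(1,2) f=2→J2  3|0|1
PS(1,0) f=2→J2  3|0|2
+link3  4|0|2
+link4  5|0|2
R(2,4) f=1→J1  5|1|2
+link5  6|1|2
R(0,5) f=1→J1  6|2|2
+link6  7|2|2
C(2,6) f=2→J2  7|2|3
C(6,0) f=2→J2  7|2|4
P(3,1) f=1→J1  7|3|4
M = 3(7−1)−2·3−4 = 18−6−4 = 8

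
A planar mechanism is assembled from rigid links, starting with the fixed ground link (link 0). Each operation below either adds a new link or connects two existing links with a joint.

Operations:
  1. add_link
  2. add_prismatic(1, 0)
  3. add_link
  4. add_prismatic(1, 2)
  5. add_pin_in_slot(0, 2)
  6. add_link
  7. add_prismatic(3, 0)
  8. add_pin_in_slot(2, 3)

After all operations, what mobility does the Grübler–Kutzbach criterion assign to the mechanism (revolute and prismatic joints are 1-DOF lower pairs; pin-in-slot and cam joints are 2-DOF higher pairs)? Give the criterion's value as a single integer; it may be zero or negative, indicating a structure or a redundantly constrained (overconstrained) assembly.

M = 1

L=1 J1=0 J2=0
add link → L=2 J1=0 J2=0
P@1,0 dof=1 J1 → L=2 J1=1 J2=0
add link → L=3 J1=1 J2=0
P@1,2 dof=1 J1 → L=3 J1=2 J2=0
PS@0,2 dof=2 J2 → L=3 J1=2 J2=1
add link → L=4 J1=2 J2=1
P@3,0 dof=1 J1 → L=4 J1=3 J2=1
PS@2,3 dof=2 J2 → L=4 J1=3 J2=2
M=3(L−1)−2J1−J2=3·3−2·3−2=1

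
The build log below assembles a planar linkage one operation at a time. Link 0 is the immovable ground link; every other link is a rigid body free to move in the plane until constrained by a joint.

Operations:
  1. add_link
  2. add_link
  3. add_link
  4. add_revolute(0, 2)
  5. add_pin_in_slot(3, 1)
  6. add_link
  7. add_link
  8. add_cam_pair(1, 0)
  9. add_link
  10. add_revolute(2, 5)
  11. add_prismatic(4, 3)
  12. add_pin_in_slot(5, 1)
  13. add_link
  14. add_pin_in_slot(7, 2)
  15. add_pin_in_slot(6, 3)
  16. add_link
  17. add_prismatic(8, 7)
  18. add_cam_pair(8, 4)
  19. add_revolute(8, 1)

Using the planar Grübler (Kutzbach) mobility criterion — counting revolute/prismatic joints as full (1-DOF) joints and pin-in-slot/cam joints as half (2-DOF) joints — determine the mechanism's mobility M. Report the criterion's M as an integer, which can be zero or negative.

[1;0;0] (link 0 is ground)
L+ [2;0;0]
L+ [3;0;0]
L+ [4;0;0]
R(0,2)∈J1 [4;1;0]
PS(3,1)∈J2 [4;1;1]
L+ [5;1;1]
L+ [6;1;1]
C(1,0)∈J2 [6;1;2]
L+ [7;1;2]
R(2,5)∈J1 [7;2;2]
P(4,3)∈J1 [7;3;2]
PS(5,1)∈J2 [7;3;3]
L+ [8;3;3]
PS(7,2)∈J2 [8;3;4]
PS(6,3)∈J2 [8;3;5]
L+ [9;3;5]
P(8,7)∈J1 [9;4;5]
C(8,4)∈J2 [9;4;6]
R(8,1)∈J1 [9;5;6]
mobility = 24 − 10 − 6 = 8

M = 8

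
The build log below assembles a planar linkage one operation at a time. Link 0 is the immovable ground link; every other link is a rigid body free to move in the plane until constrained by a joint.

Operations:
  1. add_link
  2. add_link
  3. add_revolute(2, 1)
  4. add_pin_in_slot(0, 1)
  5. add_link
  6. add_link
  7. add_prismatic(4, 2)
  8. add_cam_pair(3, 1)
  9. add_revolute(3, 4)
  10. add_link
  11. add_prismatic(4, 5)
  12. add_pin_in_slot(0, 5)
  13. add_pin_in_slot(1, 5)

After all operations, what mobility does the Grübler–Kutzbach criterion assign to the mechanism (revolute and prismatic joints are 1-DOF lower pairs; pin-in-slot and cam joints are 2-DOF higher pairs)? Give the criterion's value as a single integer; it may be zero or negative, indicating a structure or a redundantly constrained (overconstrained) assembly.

[1;0;0] (link 0 is ground)
L+ [2;0;0]
L+ [3;0;0]
R(2,1)∈J1 [3;1;0]
PS(0,1)∈J2 [3;1;1]
L+ [4;1;1]
L+ [5;1;1]
P(4,2)∈J1 [5;2;1]
C(3,1)∈J2 [5;2;2]
R(3,4)∈J1 [5;3;2]
L+ [6;3;2]
P(4,5)∈J1 [6;4;2]
PS(0,5)∈J2 [6;4;3]
PS(1,5)∈J2 [6;4;4]
mobility = 15 − 8 − 4 = 3

M = 3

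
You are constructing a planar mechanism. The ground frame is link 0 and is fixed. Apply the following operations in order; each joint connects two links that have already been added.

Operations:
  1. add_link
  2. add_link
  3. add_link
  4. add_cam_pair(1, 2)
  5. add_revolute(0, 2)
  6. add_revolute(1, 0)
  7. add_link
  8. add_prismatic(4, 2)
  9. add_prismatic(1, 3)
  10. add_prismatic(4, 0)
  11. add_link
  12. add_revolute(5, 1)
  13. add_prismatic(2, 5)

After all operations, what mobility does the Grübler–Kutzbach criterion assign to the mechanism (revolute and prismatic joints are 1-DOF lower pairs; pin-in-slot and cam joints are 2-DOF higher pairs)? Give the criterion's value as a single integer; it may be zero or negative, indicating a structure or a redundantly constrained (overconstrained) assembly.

M = 0

[1;0;0] (link 0 is ground)
L+ [2;0;0]
L+ [3;0;0]
L+ [4;0;0]
C(1,2)∈J2 [4;0;1]
R(0,2)∈J1 [4;1;1]
R(1,0)∈J1 [4;2;1]
L+ [5;2;1]
P(4,2)∈J1 [5;3;1]
P(1,3)∈J1 [5;4;1]
P(4,0)∈J1 [5;5;1]
L+ [6;5;1]
R(5,1)∈J1 [6;6;1]
P(2,5)∈J1 [6;7;1]
mobility = 15 − 14 − 1 = 0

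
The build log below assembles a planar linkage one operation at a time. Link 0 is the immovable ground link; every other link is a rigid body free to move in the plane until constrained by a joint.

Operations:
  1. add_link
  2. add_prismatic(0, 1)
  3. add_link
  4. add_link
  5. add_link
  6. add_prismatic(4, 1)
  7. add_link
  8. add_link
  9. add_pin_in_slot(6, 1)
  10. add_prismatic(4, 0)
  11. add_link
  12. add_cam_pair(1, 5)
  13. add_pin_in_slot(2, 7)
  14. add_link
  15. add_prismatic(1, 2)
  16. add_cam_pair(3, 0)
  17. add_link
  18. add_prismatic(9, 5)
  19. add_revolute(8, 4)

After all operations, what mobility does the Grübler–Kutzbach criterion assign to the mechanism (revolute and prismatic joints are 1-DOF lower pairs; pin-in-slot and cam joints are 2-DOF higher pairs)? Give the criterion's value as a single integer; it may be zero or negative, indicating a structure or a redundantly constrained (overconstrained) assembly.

L=1 J1=0 J2=0
add link → L=2 J1=0 J2=0
P@0,1 dof=1 J1 → L=2 J1=1 J2=0
add link → L=3 J1=1 J2=0
add link → L=4 J1=1 J2=0
add link → L=5 J1=1 J2=0
P@4,1 dof=1 J1 → L=5 J1=2 J2=0
add link → L=6 J1=2 J2=0
add link → L=7 J1=2 J2=0
PS@6,1 dof=2 J2 → L=7 J1=2 J2=1
P@4,0 dof=1 J1 → L=7 J1=3 J2=1
add link → L=8 J1=3 J2=1
C@1,5 dof=2 J2 → L=8 J1=3 J2=2
PS@2,7 dof=2 J2 → L=8 J1=3 J2=3
add link → L=9 J1=3 J2=3
P@1,2 dof=1 J1 → L=9 J1=4 J2=3
C@3,0 dof=2 J2 → L=9 J1=4 J2=4
add link → L=10 J1=4 J2=4
P@9,5 dof=1 J1 → L=10 J1=5 J2=4
R@8,4 dof=1 J1 → L=10 J1=6 J2=4
M=3(L−1)−2J1−J2=3·9−2·6−4=11

M = 11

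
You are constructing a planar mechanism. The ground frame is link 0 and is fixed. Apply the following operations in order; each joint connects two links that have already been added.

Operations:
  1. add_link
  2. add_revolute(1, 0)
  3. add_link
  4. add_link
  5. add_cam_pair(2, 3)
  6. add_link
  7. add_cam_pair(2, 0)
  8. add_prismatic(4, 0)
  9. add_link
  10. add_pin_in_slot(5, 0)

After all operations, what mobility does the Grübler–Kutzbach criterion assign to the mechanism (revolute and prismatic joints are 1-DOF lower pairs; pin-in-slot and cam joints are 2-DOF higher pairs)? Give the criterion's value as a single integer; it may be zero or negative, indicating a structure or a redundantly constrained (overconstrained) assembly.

M = 8

L=1 J1=0 J2=0
add link → L=2 J1=0 J2=0
R@1,0 dof=1 J1 → L=2 J1=1 J2=0
add link → L=3 J1=1 J2=0
add link → L=4 J1=1 J2=0
C@2,3 dof=2 J2 → L=4 J1=1 J2=1
add link → L=5 J1=1 J2=1
C@2,0 dof=2 J2 → L=5 J1=1 J2=2
P@4,0 dof=1 J1 → L=5 J1=2 J2=2
add link → L=6 J1=2 J2=2
PS@5,0 dof=2 J2 → L=6 J1=2 J2=3
M=3(L−1)−2J1−J2=3·5−2·2−3=8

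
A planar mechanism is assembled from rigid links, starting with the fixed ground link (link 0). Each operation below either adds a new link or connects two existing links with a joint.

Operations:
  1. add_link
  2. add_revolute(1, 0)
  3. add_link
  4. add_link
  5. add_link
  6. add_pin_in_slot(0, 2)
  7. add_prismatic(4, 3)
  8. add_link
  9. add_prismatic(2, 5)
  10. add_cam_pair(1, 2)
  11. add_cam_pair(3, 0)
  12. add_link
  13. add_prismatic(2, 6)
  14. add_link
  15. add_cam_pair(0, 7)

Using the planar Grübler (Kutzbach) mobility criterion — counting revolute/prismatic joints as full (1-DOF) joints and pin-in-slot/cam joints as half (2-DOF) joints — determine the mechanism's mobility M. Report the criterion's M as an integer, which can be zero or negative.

M = 9

L=1 J1=0 J2=0
add link → L=2 J1=0 J2=0
R@1,0 dof=1 J1 → L=2 J1=1 J2=0
add link → L=3 J1=1 J2=0
add link → L=4 J1=1 J2=0
add link → L=5 J1=1 J2=0
PS@0,2 dof=2 J2 → L=5 J1=1 J2=1
P@4,3 dof=1 J1 → L=5 J1=2 J2=1
add link → L=6 J1=2 J2=1
P@2,5 dof=1 J1 → L=6 J1=3 J2=1
C@1,2 dof=2 J2 → L=6 J1=3 J2=2
C@3,0 dof=2 J2 → L=6 J1=3 J2=3
add link → L=7 J1=3 J2=3
P@2,6 dof=1 J1 → L=7 J1=4 J2=3
add link → L=8 J1=4 J2=3
C@0,7 dof=2 J2 → L=8 J1=4 J2=4
M=3(L−1)−2J1−J2=3·7−2·4−4=9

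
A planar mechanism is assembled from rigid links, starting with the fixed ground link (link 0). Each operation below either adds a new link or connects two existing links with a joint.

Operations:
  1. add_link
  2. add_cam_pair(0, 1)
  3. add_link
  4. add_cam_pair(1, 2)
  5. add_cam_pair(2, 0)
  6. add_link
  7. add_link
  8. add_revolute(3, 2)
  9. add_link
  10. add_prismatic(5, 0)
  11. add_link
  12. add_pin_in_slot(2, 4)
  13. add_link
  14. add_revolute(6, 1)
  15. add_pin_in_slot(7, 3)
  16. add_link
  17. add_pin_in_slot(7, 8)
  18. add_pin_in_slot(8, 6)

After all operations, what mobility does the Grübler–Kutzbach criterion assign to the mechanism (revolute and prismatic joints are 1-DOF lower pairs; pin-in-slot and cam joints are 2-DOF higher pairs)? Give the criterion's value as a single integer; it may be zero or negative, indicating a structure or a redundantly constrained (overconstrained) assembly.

(L,J1,J2)=(1,0,0); link0 fixed
link1: (2,0,0)
C 0-1 [J2]: (2,0,1)
link2: (3,0,1)
C 1-2 [J2]: (3,0,2)
C 2-0 [J2]: (3,0,3)
link3: (4,0,3)
link4: (5,0,3)
R 3-2 [J1]: (5,1,3)
link5: (6,1,3)
P 5-0 [J1]: (6,2,3)
link6: (7,2,3)
PS 2-4 [J2]: (7,2,4)
link7: (8,2,4)
R 6-1 [J1]: (8,3,4)
PS 7-3 [J2]: (8,3,5)
link8: (9,3,5)
PS 7-8 [J2]: (9,3,6)
PS 8-6 [J2]: (9,3,7)
Grübler: 3·8 − 2·3 − 7 = 11

M = 11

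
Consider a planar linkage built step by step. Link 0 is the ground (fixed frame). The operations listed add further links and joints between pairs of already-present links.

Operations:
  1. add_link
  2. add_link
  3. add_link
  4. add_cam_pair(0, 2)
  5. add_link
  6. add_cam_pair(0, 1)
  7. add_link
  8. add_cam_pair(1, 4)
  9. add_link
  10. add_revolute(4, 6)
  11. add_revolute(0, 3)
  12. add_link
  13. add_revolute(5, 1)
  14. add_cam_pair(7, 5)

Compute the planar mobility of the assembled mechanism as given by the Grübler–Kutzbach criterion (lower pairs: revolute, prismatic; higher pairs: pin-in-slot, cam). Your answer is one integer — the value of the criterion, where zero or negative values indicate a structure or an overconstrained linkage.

M = 11

ground; <1,0,0>
#1 <2,0,0>
#2 <3,0,0>
#3 <4,0,0>
C:0↔2 J2 <4,0,1>
#4 <5,0,1>
C:0↔1 J2 <5,0,2>
#5 <6,0,2>
C:1↔4 J2 <6,0,3>
#6 <7,0,3>
R:4↔6 J1 <7,1,3>
R:0↔3 J1 <7,2,3>
#7 <8,2,3>
R:5↔1 J1 <8,3,3>
C:7↔5 J2 <8,3,4>
3×7 − 2×3 − 1×4 = 11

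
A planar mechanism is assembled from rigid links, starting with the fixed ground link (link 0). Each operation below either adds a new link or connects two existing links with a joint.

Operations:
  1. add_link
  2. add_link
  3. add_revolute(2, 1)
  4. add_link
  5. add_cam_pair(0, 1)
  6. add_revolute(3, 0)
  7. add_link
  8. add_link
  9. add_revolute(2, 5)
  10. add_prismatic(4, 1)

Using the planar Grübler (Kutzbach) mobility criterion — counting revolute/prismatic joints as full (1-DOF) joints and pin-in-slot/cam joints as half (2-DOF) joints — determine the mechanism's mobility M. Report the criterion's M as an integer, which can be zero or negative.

(L,J1,J2)=(1,0,0); link0 fixed
link1: (2,0,0)
link2: (3,0,0)
R 2-1 [J1]: (3,1,0)
link3: (4,1,0)
C 0-1 [J2]: (4,1,1)
R 3-0 [J1]: (4,2,1)
link4: (5,2,1)
link5: (6,2,1)
R 2-5 [J1]: (6,3,1)
P 4-1 [J1]: (6,4,1)
Grübler: 3·5 − 2·4 − 1 = 6

M = 6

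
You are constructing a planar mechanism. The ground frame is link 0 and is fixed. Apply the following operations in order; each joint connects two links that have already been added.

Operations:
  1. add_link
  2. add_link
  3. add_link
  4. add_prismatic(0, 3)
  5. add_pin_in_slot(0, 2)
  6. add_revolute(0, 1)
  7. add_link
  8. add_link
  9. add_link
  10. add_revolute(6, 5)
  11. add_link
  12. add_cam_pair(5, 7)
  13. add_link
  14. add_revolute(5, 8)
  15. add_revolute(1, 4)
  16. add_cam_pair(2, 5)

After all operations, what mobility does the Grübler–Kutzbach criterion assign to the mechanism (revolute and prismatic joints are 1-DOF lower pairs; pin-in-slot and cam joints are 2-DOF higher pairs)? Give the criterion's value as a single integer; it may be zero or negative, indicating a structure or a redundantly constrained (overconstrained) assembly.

(L,J1,J2)=(1,0,0); link0 fixed
link1: (2,0,0)
link2: (3,0,0)
link3: (4,0,0)
P 0-3 [J1]: (4,1,0)
PS 0-2 [J2]: (4,1,1)
R 0-1 [J1]: (4,2,1)
link4: (5,2,1)
link5: (6,2,1)
link6: (7,2,1)
R 6-5 [J1]: (7,3,1)
link7: (8,3,1)
C 5-7 [J2]: (8,3,2)
link8: (9,3,2)
R 5-8 [J1]: (9,4,2)
R 1-4 [J1]: (9,5,2)
C 2-5 [J2]: (9,5,3)
Grübler: 3·8 − 2·5 − 3 = 11

M = 11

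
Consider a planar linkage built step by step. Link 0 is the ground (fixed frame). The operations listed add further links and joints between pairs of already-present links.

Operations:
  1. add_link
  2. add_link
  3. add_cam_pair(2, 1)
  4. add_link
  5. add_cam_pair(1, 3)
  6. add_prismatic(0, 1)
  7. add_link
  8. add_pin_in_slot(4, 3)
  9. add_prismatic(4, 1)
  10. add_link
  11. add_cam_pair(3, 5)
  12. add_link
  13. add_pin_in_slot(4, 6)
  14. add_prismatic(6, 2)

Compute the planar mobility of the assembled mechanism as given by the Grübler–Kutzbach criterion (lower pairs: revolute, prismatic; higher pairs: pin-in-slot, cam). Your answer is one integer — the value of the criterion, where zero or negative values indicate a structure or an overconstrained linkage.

(L,J1,J2)=(1,0,0); link0 fixed
link1: (2,0,0)
link2: (3,0,0)
C 2-1 [J2]: (3,0,1)
link3: (4,0,1)
C 1-3 [J2]: (4,0,2)
P 0-1 [J1]: (4,1,2)
link4: (5,1,2)
PS 4-3 [J2]: (5,1,3)
P 4-1 [J1]: (5,2,3)
link5: (6,2,3)
C 3-5 [J2]: (6,2,4)
link6: (7,2,4)
PS 4-6 [J2]: (7,2,5)
P 6-2 [J1]: (7,3,5)
Grübler: 3·6 − 2·3 − 5 = 7

M = 7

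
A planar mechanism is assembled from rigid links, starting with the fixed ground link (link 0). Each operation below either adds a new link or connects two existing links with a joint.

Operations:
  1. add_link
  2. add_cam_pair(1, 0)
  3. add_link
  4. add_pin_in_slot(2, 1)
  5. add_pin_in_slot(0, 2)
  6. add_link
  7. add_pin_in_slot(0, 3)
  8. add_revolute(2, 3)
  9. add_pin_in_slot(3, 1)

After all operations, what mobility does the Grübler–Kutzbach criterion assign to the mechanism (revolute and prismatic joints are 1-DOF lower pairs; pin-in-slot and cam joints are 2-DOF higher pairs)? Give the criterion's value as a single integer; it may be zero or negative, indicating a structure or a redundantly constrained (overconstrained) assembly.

M = 2

[1;0;0] (link 0 is ground)
L+ [2;0;0]
C(1,0)∈J2 [2;0;1]
L+ [3;0;1]
PS(2,1)∈J2 [3;0;2]
PS(0,2)∈J2 [3;0;3]
L+ [4;0;3]
PS(0,3)∈J2 [4;0;4]
R(2,3)∈J1 [4;1;4]
PS(3,1)∈J2 [4;1;5]
mobility = 9 − 2 − 5 = 2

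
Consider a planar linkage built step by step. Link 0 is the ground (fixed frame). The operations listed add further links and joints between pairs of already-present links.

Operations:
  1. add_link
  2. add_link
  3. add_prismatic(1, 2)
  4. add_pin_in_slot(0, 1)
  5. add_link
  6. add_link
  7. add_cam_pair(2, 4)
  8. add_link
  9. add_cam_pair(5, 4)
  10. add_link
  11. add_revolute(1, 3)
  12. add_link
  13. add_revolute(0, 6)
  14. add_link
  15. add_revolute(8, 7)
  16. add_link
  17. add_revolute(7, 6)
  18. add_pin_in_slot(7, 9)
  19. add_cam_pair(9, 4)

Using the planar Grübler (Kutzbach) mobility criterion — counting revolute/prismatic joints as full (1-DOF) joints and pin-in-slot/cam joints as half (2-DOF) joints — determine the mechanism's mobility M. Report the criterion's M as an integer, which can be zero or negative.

(L,J1,J2)=(1,0,0); link0 fixed
link1: (2,0,0)
link2: (3,0,0)
P 1-2 [J1]: (3,1,0)
PS 0-1 [J2]: (3,1,1)
link3: (4,1,1)
link4: (5,1,1)
C 2-4 [J2]: (5,1,2)
link5: (6,1,2)
C 5-4 [J2]: (6,1,3)
link6: (7,1,3)
R 1-3 [J1]: (7,2,3)
link7: (8,2,3)
R 0-6 [J1]: (8,3,3)
link8: (9,3,3)
R 8-7 [J1]: (9,4,3)
link9: (10,4,3)
R 7-6 [J1]: (10,5,3)
PS 7-9 [J2]: (10,5,4)
C 9-4 [J2]: (10,5,5)
Grübler: 3·9 − 2·5 − 5 = 12

M = 12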